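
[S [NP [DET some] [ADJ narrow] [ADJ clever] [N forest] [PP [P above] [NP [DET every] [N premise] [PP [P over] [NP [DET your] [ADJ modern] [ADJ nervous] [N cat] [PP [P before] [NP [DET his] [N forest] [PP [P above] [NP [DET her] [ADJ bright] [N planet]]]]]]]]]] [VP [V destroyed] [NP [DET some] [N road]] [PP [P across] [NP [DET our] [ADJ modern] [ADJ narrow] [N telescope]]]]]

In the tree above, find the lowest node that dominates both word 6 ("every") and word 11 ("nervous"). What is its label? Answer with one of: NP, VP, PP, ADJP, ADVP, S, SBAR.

NP

Both words fall inside [NP every premise over your modern nervous cat before his forest above her bright planet] (words 6–19), and no smaller constituent contains them both. Label: NP.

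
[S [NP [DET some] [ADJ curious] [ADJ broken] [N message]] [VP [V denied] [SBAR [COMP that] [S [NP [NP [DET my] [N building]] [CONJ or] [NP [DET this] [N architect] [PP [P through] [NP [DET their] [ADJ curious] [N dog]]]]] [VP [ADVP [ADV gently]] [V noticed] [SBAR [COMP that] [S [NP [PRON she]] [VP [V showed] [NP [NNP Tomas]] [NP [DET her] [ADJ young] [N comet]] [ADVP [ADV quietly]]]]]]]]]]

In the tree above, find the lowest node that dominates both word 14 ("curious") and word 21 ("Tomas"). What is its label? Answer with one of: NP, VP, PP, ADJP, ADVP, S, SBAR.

Both words fall inside [S my building or this architect through their curious dog gently noticed that she showed Tomas her young comet quietly] (words 7–25), and no smaller constituent contains them both. Label: S.

S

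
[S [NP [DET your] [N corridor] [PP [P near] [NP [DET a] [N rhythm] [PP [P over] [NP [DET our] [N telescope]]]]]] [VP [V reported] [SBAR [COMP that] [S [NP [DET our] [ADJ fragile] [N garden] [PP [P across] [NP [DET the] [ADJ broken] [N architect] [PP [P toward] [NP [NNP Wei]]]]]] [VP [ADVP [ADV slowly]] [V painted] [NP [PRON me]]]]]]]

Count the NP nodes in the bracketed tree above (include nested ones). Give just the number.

The NP constituents are: [NP your corridor near a rhythm over our telescope]; [NP a rhythm over our telescope]; [NP our telescope]; [NP our fragile garden across the broken architect toward Wei]; [NP the broken architect toward Wei]; [NP Wei] …. Total: 7.

7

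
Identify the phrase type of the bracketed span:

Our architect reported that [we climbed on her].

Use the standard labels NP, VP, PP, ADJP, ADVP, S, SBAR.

S

The bracketed span "we climbed on her" is headed by "climbed", making it a clause (S).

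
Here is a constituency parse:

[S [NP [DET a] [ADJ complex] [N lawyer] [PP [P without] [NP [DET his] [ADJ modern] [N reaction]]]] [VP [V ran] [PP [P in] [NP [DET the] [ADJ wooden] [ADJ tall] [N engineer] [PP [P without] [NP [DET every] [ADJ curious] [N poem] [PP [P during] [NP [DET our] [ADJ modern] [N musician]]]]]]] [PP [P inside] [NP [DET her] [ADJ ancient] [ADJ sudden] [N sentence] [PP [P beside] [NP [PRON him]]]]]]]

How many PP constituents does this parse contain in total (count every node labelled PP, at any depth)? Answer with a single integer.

6

Scanning left to right, an opening `[PP` appears at word positions 4, 9, 14, 18, 22, 27 — 6 in total.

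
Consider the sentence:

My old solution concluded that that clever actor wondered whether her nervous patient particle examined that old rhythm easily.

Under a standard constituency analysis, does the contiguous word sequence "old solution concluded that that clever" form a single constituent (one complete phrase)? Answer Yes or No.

No

The smallest constituent containing the whole sequence is the clause [S my old solution concluded that that clever actor wondered whether her nervous patient particle examined that old rhythm easily], but the sequence is only part of it — it straddles the boundary between noun phrase "my old solution" and verb phrase "concluded that that clever actor wondered whether her nervous patient particle examined that old rhythm easily".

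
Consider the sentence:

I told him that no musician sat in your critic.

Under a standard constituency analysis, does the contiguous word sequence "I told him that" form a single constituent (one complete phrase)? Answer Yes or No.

No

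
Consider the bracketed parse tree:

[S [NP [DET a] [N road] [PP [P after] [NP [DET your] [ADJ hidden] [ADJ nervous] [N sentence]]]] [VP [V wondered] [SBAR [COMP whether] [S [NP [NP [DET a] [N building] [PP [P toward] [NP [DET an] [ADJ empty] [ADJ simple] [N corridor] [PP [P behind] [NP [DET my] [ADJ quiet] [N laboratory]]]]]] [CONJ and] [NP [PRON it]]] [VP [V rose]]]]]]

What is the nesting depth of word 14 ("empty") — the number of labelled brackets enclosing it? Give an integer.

9

Path from the root down to the word: S → VP → SBAR → S → NP → NP → PP → NP → ADJ. That is 9 enclosing brackets.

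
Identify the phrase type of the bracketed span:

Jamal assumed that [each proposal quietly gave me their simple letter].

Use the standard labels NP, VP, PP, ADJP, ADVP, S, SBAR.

The bracketed span "each proposal quietly gave me their simple letter" is headed by "gave", making it a clause (S).

S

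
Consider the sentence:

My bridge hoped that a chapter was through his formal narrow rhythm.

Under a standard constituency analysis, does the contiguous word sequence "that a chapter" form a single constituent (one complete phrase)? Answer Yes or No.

No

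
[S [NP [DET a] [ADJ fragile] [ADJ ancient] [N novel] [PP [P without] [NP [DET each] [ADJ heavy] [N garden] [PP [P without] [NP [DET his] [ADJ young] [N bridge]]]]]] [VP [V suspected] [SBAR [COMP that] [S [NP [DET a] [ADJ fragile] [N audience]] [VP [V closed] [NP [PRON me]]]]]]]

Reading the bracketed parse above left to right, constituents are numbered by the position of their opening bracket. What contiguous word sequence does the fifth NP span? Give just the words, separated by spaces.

me

In left-to-right order the NP constituents are "a fragile ancient novel without each heavy garden without his young bridge"; "each heavy garden without his young bridge"; "his young bridge"; "a fragile audience"; "me". Number 5 is "me".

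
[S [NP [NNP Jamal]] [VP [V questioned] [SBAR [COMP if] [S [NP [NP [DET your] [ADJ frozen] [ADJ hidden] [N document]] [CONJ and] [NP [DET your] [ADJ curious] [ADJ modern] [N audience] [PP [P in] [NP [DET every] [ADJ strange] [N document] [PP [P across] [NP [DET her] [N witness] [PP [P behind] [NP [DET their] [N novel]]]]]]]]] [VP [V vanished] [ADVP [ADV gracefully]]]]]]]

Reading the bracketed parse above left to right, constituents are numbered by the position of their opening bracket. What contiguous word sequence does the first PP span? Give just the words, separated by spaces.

in every strange document across her witness behind their novel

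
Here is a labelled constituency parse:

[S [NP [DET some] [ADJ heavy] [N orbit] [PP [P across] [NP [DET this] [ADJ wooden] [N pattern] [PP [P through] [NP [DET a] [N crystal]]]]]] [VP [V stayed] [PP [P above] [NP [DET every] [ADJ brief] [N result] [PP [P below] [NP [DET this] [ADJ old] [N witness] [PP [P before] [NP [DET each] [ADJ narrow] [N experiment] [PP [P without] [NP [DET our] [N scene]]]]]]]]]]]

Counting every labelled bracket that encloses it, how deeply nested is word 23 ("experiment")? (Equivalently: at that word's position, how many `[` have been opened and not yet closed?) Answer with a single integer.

9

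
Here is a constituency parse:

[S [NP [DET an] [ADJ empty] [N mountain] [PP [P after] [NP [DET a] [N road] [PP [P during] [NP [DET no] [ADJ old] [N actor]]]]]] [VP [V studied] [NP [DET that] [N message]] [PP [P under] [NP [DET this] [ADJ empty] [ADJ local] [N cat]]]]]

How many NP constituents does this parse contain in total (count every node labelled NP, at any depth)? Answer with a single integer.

5

The NP constituents are: [NP an empty mountain after a road during no old actor]; [NP a road during no old actor]; [NP no old actor]; [NP that message]; [NP this empty local cat]. Total: 5.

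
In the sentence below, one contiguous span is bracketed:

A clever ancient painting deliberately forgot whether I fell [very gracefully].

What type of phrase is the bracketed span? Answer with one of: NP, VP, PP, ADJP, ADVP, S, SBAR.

ADVP

The bracketed span "very gracefully" is headed by "gracefully", making it an adverb phrase (ADVP).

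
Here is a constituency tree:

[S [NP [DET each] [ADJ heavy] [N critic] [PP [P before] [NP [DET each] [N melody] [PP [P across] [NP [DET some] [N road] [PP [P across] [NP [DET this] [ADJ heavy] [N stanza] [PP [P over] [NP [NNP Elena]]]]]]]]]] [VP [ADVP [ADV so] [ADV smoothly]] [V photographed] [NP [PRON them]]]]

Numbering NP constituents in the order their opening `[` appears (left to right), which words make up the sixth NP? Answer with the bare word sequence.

them

The NP opening brackets appear, in order, over: "each heavy critic before each melody across some road across this heavy stanza over Elena"; "each melody across some road across this heavy stanza over Elena"; "some road across this heavy stanza over Elena"; "this heavy stanza over Elena"; "Elena"; "them". The sixth one spans "them".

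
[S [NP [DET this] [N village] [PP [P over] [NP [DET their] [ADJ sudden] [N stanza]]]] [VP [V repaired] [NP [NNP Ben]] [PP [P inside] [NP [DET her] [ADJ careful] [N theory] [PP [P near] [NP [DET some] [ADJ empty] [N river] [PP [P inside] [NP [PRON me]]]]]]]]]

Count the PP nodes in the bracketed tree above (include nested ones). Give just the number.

4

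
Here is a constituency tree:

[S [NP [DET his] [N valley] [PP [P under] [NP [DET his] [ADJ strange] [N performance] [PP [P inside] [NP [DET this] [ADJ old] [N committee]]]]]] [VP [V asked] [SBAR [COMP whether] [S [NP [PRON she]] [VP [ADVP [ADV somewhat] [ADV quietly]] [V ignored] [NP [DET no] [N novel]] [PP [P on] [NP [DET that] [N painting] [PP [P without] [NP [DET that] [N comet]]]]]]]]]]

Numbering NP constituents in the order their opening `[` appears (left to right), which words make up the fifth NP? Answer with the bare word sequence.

The NP opening brackets appear, in order, over: "his valley under his strange performance inside this old committee"; "his strange performance inside this old committee"; "this old committee"; "she"; "no novel"; "that painting without that comet"; "that comet". The fifth one spans "no novel".

no novel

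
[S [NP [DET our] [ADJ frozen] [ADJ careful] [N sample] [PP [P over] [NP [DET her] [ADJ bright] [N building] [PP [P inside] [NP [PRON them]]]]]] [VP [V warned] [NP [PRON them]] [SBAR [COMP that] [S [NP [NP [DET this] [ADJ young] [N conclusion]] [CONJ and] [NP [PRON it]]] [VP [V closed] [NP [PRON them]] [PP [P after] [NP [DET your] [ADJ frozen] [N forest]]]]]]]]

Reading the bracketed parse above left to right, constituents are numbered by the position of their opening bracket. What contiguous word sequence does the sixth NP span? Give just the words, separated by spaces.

In left-to-right order the NP constituents are "our frozen careful sample over her bright building inside them"; "her bright building inside them"; "them"; "them"; "this young conclusion and it"; "this young conclusion"; "it"; "them"; "your frozen forest". Number 6 is "this young conclusion".

this young conclusion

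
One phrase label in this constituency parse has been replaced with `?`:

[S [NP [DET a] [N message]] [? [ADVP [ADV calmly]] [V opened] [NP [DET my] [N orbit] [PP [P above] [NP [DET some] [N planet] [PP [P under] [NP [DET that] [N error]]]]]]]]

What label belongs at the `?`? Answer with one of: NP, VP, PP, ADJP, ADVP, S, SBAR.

VP

Looking at what the `?` directly dominates — ADVP, V 'opened', NP — this is a verb phrase (VP).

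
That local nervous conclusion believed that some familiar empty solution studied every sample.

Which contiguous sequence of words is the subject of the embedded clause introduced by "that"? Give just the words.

"some familiar empty solution" is the NP that combines with the VP headed by "studied" to form the embedded clause introduced by "that" — the subject.

some familiar empty solution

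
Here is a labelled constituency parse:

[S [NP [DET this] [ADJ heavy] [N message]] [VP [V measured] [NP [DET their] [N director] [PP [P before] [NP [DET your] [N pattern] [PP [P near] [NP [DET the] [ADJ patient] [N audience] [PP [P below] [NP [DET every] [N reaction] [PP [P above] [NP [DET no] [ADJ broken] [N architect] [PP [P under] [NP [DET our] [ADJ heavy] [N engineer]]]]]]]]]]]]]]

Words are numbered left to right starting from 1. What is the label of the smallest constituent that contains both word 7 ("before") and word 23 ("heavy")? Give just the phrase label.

Both words fall inside [PP before your pattern near the patient audience below every reaction above no broken architect under our heavy engineer] (words 7–24), and no smaller constituent contains them both. Label: PP.

PP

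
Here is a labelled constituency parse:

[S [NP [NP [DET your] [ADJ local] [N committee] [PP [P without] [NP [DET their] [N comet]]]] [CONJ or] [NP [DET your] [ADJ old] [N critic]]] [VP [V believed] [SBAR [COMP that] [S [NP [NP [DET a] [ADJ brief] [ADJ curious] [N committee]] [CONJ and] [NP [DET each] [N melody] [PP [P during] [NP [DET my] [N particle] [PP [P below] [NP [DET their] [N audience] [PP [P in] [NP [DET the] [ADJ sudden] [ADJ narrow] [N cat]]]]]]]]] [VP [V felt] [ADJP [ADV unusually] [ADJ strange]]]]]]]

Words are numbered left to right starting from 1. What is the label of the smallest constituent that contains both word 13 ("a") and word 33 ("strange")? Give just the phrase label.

S

The smallest bracket enclosing both words is [S a brief curious committee and each melody during my particle below their audience in the sudden narrow cat felt unusually strange], so the label is S.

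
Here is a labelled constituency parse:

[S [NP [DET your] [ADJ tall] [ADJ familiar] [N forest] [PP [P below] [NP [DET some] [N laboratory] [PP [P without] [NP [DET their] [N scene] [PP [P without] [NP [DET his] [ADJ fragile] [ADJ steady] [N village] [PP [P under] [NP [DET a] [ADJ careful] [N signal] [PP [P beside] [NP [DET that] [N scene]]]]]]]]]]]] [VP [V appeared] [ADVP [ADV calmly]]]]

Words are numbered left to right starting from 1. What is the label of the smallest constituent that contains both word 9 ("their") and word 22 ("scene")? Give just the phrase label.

NP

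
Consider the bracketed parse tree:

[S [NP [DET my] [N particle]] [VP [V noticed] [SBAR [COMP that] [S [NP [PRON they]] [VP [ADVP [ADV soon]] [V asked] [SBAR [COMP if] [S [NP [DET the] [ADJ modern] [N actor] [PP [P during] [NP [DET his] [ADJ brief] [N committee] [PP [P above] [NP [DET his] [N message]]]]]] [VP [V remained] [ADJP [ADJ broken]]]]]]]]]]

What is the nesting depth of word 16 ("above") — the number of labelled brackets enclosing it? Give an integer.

Counting open brackets not yet closed at "above": [S [VP [SBAR [S [VP [SBAR [S [NP [PP [NP [PP [P = 12.

12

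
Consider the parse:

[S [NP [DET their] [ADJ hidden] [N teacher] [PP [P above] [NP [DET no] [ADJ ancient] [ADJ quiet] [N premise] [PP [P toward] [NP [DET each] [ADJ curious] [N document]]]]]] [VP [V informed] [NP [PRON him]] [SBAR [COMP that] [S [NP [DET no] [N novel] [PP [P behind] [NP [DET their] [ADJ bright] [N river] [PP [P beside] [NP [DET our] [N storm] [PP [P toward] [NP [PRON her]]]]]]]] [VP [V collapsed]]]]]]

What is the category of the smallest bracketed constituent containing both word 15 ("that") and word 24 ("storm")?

Both words fall inside [SBAR that no novel behind their bright river beside our storm toward her collapsed] (words 15–27), and no smaller constituent contains them both. Label: SBAR.

SBAR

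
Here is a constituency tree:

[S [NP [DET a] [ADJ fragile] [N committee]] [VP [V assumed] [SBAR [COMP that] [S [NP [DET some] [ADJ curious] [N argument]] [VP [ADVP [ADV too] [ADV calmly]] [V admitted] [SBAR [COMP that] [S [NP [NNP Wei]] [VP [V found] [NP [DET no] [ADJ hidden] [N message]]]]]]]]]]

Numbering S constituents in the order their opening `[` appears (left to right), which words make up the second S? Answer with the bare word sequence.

some curious argument too calmly admitted that Wei found no hidden message

In left-to-right order the S constituents are "a fragile committee assumed that some curious argument too calmly admitted that Wei found no hidden message"; "some curious argument too calmly admitted that Wei found no hidden message"; "Wei found no hidden message". Number 2 is "some curious argument too calmly admitted that Wei found no hidden message".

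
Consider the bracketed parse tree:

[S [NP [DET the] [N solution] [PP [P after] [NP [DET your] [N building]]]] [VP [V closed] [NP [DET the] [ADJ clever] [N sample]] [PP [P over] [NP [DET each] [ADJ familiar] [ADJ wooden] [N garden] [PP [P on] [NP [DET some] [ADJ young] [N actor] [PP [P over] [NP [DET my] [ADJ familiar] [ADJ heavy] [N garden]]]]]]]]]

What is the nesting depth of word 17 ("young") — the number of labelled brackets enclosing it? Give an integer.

7

The word sits inside ADJ, which is inside NP, inside PP, inside NP, inside PP, inside VP, inside S — 7 brackets in all.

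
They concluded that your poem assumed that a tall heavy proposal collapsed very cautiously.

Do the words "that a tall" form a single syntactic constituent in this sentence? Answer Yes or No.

"that" belongs to the complementizer "that" while "tall" belongs to the clause "a tall heavy proposal collapsed very cautiously"; a span that runs across that boundary is not a single phrase.

No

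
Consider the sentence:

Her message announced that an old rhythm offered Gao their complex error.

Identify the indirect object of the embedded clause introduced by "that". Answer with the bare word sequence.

The verb of the embedded clause introduced by "that" is "offered"; its indirect object is the NP "Gao".

Gao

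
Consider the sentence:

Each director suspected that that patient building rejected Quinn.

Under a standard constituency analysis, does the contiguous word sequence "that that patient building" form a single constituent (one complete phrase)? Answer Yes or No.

The smallest constituent containing the whole sequence is the subordinate clause [SBAR that that patient building rejected Quinn], but the sequence is only part of it — it straddles the boundary between complementizer "that" and clause "that patient building rejected Quinn".

No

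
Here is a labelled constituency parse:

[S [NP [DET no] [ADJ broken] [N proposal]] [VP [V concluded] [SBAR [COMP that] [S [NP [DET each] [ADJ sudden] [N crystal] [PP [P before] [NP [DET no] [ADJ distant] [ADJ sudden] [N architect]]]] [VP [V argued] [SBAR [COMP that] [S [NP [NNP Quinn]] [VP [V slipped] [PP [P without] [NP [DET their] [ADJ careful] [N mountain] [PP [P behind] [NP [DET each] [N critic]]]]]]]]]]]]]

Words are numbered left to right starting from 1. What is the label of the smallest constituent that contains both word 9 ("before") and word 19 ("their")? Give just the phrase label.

Word 9 lies under S → VP → SBAR → S → NP → PP → P; word 19 lies under S → VP → SBAR → S → VP → SBAR → S → VP → PP → NP → DET. The lowest shared node is the S.

S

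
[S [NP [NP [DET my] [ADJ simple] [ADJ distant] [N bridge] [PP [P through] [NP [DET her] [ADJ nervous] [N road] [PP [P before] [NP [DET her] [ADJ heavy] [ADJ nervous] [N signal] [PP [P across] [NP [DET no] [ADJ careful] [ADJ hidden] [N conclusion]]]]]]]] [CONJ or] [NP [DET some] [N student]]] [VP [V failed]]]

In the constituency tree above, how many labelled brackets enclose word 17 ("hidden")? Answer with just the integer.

10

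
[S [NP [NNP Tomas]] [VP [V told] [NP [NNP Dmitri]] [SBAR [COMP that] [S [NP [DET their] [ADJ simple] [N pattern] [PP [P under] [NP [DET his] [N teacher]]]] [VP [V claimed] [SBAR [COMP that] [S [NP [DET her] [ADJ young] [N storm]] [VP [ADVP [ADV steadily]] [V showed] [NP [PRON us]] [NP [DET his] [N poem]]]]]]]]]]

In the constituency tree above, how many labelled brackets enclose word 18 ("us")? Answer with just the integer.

10

The word sits inside PRON, which is inside NP, inside VP, inside S, inside SBAR, inside VP, inside S, inside SBAR, inside VP, inside S — 10 brackets in all.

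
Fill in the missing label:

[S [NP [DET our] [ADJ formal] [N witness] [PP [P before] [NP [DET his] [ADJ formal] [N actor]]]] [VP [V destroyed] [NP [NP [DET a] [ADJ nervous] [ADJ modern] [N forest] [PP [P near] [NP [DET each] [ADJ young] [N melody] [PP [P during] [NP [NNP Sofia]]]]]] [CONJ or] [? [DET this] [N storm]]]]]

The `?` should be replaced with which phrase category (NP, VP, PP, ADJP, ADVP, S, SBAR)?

NP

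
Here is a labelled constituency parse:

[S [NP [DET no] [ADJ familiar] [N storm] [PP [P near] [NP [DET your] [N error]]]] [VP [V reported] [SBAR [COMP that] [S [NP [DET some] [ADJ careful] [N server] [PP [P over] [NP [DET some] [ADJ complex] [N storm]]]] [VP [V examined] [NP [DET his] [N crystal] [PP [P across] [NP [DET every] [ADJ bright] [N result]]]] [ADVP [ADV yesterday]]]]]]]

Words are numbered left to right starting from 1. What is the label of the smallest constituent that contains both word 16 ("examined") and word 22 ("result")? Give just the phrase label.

VP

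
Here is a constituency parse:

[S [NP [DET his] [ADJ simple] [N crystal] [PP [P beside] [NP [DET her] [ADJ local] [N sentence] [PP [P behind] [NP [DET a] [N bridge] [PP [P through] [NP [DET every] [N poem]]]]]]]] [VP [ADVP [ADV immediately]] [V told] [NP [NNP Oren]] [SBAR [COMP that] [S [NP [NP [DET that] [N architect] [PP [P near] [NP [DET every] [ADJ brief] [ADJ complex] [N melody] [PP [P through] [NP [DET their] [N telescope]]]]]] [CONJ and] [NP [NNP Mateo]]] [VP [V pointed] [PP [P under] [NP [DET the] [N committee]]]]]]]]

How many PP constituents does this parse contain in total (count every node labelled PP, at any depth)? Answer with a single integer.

6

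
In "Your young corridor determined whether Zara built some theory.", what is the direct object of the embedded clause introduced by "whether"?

The verb of the embedded clause introduced by "whether" is "built"; its direct object is the NP "some theory".

some theory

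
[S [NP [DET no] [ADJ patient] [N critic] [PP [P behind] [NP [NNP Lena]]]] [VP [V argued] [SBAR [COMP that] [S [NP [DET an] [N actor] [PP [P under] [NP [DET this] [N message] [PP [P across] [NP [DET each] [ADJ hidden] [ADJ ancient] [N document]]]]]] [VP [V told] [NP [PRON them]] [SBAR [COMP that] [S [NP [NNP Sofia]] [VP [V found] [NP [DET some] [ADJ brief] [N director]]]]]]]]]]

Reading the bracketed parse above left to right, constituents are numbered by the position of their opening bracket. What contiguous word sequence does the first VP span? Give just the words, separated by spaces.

argued that an actor under this message across each hidden ancient document told them that Sofia found some brief director

Opening `[VP` markers occur at word positions 6, 18, 22; the first of these opens the constituent [VP argued that an actor under this message across each hidden ancient document told them that Sofia found some brief director].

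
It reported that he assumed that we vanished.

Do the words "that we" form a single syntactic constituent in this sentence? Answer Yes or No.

No

The smallest constituent containing the whole sequence is the subordinate clause [SBAR that we vanished], but the sequence is only part of it — it straddles the boundary between complementizer "that" and clause "we vanished".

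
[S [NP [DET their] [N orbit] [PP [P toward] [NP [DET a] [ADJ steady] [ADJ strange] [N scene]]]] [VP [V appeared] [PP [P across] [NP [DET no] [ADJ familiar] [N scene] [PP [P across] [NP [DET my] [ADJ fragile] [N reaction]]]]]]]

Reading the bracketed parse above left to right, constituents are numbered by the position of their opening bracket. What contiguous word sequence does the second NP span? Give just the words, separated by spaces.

a steady strange scene

In left-to-right order the NP constituents are "their orbit toward a steady strange scene"; "a steady strange scene"; "no familiar scene across my fragile reaction"; "my fragile reaction". Number 2 is "a steady strange scene".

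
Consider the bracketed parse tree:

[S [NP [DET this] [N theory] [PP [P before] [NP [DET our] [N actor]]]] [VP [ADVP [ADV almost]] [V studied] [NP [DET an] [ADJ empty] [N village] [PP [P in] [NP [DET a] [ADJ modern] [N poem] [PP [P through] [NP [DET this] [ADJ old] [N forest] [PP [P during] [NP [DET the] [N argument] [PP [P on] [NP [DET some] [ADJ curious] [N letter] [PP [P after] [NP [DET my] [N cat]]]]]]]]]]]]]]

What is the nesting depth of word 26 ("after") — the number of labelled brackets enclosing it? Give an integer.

13

Counting open brackets not yet closed at "after": [S [VP [NP [PP [NP [PP [NP [PP [NP [PP [NP [PP [P = 13.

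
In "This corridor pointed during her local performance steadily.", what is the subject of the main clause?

"this corridor" is the NP that combines with the VP headed by "pointed" to form the main clause — the subject.

this corridor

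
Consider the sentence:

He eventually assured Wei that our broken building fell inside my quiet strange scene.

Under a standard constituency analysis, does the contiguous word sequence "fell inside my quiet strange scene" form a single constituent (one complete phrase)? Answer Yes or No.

Yes

"fell inside my quiet strange scene" is exactly the verb phrase [VP fell inside my quiet strange scene], a complete constituent.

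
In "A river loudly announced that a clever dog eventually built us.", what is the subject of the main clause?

The subject of the main clause is the NP immediately before the verb "announced": "a river".

a river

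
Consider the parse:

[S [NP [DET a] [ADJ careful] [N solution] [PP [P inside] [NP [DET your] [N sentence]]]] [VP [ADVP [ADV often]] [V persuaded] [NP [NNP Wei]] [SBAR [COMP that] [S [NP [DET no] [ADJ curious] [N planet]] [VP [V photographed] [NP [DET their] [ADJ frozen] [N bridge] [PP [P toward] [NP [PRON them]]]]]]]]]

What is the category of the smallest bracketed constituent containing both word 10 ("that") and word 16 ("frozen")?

SBAR

Both words fall inside [SBAR that no curious planet photographed their frozen bridge toward them] (words 10–19), and no smaller constituent contains them both. Label: SBAR.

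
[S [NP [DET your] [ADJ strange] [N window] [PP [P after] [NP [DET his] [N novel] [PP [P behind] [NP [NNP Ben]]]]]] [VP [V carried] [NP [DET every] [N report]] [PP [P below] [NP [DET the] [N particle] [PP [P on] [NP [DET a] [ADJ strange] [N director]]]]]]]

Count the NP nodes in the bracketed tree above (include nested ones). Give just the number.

6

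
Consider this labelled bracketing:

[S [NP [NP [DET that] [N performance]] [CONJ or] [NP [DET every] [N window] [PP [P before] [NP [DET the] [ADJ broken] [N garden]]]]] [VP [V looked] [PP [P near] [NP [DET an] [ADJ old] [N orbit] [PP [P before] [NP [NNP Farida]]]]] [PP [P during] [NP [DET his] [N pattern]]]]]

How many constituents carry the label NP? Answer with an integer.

7

Listing each NP by its span: [NP that performance or every window before the broken garden]; [NP that performance]; [NP every window before the broken garden]; [NP the broken garden]; [NP an old orbit before Farida]; [NP Farida] … — that makes 7.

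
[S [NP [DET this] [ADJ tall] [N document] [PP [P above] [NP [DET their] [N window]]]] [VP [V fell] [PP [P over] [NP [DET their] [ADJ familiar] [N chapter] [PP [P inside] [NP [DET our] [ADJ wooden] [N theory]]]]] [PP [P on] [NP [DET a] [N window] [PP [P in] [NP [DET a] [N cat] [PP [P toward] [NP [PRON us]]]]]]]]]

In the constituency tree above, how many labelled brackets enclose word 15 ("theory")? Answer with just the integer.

7

Counting open brackets not yet closed at "theory": [S [VP [PP [NP [PP [NP [N = 7.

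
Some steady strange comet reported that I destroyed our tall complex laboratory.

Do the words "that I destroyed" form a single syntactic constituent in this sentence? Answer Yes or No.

No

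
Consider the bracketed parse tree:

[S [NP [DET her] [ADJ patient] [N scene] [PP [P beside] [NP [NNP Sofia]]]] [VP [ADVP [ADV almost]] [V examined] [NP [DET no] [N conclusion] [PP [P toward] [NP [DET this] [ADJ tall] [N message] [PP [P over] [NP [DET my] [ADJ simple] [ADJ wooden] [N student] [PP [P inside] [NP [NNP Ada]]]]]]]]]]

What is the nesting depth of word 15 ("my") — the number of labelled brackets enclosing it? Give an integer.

8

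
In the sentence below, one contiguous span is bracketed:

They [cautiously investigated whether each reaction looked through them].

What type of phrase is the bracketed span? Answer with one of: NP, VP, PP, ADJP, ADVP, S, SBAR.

VP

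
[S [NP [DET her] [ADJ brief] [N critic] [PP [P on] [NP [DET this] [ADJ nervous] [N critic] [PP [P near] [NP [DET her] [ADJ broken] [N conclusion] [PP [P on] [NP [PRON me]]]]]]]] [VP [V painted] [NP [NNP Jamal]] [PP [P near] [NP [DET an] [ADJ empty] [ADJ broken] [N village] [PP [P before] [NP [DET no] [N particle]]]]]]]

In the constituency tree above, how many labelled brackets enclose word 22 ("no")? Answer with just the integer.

7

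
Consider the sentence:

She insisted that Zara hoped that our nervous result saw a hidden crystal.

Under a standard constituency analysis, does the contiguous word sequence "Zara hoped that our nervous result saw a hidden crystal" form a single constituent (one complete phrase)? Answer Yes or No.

Yes

These words form the whole clause headed by "hoped", so yes — one constituent.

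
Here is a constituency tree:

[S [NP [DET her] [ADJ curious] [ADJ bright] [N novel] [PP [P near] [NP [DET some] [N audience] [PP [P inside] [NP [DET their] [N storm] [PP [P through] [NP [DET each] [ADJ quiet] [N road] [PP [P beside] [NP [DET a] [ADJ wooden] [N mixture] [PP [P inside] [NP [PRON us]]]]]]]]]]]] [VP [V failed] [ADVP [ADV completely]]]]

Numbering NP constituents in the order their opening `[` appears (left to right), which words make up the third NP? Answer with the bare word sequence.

their storm through each quiet road beside a wooden mixture inside us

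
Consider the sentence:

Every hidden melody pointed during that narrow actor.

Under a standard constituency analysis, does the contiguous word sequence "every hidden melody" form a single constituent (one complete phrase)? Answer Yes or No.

Yes

These words form the whole noun phrase headed by "melody", so yes — one constituent.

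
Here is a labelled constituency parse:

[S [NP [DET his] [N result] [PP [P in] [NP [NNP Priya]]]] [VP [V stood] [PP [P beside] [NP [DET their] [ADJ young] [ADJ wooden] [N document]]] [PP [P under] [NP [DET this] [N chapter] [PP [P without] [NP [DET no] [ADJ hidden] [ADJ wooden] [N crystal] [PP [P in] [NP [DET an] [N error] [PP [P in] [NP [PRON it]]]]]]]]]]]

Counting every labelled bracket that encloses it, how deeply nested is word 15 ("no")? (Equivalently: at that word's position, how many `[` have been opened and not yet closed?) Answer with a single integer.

7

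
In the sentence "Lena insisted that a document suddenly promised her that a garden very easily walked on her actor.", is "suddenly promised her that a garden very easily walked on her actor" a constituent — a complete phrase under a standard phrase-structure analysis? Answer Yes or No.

Yes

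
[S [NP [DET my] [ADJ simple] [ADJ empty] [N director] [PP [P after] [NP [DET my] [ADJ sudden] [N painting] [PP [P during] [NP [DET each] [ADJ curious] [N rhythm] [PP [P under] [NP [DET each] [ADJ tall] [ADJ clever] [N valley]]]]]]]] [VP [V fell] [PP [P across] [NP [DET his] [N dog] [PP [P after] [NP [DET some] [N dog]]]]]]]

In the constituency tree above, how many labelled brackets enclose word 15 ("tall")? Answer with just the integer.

9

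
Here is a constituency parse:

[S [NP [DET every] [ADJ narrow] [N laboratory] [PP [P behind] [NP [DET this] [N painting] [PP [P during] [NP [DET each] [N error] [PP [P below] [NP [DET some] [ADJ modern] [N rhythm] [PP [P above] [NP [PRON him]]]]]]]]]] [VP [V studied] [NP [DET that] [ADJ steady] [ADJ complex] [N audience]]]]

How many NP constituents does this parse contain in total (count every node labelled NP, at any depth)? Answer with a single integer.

6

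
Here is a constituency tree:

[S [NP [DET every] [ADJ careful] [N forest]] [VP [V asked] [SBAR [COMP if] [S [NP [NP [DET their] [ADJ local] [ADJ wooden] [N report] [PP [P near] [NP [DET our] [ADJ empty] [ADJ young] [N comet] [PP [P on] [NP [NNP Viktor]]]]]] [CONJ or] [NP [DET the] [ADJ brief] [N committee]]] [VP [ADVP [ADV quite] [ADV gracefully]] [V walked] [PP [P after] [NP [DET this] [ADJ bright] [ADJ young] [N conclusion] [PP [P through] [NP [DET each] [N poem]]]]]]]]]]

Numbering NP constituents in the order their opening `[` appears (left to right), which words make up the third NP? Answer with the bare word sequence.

The NP opening brackets appear, in order, over: "every careful forest"; "their local wooden report near our empty young comet on Viktor or the brief committee"; "their local wooden report near our empty young comet on Viktor"; "our empty young comet on Viktor"; "Viktor"; "the brief committee"; "this bright young conclusion through each poem"; "each poem". The third one spans "their local wooden report near our empty young comet on Viktor".

their local wooden report near our empty young comet on Viktor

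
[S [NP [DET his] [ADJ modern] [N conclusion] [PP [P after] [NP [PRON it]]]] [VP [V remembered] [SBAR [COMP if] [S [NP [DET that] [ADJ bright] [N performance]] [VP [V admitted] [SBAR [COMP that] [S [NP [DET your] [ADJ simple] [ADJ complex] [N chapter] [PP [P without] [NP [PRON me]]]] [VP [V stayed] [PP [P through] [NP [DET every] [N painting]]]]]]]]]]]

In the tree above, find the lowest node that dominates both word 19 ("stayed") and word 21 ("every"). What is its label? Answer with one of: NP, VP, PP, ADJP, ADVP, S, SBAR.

VP

The smallest bracket enclosing both words is [VP stayed through every painting], so the label is VP.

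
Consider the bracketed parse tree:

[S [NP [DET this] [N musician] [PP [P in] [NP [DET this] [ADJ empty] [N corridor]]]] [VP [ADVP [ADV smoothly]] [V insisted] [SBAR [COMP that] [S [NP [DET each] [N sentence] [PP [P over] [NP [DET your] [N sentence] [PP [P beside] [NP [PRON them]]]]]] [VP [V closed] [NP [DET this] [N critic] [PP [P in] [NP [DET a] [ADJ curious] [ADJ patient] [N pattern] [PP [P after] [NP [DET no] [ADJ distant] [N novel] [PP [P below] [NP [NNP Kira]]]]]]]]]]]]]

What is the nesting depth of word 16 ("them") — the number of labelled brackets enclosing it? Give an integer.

10

The word sits inside PRON, which is inside NP, inside PP, inside NP, inside PP, inside NP, inside S, inside SBAR, inside VP, inside S — 10 brackets in all.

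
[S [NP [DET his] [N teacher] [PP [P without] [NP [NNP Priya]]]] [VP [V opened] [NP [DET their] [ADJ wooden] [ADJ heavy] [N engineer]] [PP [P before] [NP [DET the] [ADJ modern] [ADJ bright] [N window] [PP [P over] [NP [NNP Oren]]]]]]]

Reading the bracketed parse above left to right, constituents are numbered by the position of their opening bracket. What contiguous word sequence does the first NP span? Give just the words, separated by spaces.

his teacher without Priya

The NP opening brackets appear, in order, over: "his teacher without Priya"; "Priya"; "their wooden heavy engineer"; "the modern bright window over Oren"; "Oren". The first one spans "his teacher without Priya".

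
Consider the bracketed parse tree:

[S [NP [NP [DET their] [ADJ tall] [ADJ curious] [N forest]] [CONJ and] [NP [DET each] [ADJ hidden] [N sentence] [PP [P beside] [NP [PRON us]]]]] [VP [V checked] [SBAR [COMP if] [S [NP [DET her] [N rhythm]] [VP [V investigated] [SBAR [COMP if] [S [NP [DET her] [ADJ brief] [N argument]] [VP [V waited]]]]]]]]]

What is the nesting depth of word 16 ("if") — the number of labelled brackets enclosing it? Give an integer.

7

Path from the root down to the word: S → VP → SBAR → S → VP → SBAR → COMP. That is 7 enclosing brackets.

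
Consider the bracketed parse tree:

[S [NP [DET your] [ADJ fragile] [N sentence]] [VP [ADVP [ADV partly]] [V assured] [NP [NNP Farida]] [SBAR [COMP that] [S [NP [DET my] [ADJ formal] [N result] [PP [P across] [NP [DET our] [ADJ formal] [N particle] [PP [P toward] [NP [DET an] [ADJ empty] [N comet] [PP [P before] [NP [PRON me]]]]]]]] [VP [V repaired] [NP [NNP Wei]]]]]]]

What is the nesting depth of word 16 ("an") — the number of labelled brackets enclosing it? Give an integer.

10

The word sits inside DET, which is inside NP, inside PP, inside NP, inside PP, inside NP, inside S, inside SBAR, inside VP, inside S — 10 brackets in all.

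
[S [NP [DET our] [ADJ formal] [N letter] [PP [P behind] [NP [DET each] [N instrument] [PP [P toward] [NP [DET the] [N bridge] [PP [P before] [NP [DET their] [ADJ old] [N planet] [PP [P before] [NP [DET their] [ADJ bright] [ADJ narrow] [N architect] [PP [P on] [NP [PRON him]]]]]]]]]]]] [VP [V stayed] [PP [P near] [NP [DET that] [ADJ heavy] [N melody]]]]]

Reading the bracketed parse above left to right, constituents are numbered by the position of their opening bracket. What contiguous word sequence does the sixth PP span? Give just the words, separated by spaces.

near that heavy melody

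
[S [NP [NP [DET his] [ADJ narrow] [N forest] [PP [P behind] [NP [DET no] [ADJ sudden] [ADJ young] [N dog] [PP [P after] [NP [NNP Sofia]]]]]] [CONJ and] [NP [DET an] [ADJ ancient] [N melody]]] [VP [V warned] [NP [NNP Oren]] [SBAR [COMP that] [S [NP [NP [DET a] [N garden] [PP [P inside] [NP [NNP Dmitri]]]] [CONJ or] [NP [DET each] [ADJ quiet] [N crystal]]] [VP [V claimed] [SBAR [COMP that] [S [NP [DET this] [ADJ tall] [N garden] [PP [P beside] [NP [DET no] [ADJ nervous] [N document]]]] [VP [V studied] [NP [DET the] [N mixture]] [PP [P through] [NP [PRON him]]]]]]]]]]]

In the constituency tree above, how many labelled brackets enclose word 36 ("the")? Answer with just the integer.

10

Path from the root down to the word: S → VP → SBAR → S → VP → SBAR → S → VP → NP → DET. That is 10 enclosing brackets.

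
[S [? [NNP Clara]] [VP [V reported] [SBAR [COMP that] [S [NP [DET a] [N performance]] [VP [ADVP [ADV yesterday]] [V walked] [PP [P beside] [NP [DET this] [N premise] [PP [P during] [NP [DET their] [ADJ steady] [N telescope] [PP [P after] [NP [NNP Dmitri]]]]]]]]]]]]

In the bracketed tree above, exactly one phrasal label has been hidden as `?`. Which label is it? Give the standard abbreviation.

NP

Looking at what the `?` directly dominates — NNP 'Clara' — this is a noun phrase (NP).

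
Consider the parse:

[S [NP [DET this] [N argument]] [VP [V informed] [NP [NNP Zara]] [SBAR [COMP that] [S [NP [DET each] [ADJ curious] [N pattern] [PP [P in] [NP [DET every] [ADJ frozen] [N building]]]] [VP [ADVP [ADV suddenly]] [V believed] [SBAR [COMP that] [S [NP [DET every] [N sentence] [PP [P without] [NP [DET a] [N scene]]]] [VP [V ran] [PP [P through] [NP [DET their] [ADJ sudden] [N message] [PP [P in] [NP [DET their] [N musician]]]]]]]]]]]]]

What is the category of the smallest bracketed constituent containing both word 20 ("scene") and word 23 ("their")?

Word 20 lies under S → VP → SBAR → S → VP → SBAR → S → NP → PP → NP → N; word 23 lies under S → VP → SBAR → S → VP → SBAR → S → VP → PP → NP → DET. The lowest shared node is the S.

S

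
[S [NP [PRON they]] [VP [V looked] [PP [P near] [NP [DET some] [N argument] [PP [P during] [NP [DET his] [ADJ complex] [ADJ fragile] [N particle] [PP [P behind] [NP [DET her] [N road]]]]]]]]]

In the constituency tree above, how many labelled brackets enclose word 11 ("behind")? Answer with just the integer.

Counting open brackets not yet closed at "behind": [S [VP [PP [NP [PP [NP [PP [P = 8.

8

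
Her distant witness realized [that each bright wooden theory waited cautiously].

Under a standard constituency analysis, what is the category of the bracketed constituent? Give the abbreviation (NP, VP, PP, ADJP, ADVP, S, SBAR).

SBAR

The span is built around the complementizer "that" — a subordinate clause (SBAR).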